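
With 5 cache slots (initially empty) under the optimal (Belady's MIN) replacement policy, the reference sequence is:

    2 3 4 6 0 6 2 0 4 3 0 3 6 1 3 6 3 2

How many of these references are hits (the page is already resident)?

2 → fault, frames {2}
3 → fault, frames {2,3}
4 → fault, frames {2,3,4}
6 → fault, frames {2,3,4,6}
0 → fault, frames {2,3,4,6,0}
6 → hit
2 → hit
0 → hit
4 → hit
3 → hit
0 → hit
3 → hit
6 → hit
1 → fault, evict 0, frames {2,3,4,6,1}
3 → hit
6 → hit
3 → hit
2 → hit
Hits: 12.

12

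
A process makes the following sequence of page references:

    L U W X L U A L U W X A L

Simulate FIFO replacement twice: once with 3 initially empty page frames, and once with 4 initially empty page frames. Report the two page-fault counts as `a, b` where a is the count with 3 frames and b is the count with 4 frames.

10, 11

3 frames: F F F F F F F . . F F . F → 10 faults.
4 frames: F F F F . . F F F F F F F → 11 faults.
11 > 10: adding a frame increased faults — Belady's anomaly.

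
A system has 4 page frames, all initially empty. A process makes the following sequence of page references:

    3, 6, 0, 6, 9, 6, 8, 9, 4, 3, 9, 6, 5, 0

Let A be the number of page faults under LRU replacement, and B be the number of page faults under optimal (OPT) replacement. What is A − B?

2

Under LRU: F F F . F . F . F F . F F F → 10 faults.
Under OPT: F F F . F . F . F . . . F F → 8 faults.
A − B = 10 − 8 = 2.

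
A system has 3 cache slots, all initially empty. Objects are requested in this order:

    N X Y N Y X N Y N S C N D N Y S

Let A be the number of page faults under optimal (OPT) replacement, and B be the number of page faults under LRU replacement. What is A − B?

Under OPT: F F F . . . . . . F F . F . . F → 7 faults.
Under LRU: F F F . . . . . . F F . F . F F → 8 faults.
A − B = 7 − 8 = -1.

-1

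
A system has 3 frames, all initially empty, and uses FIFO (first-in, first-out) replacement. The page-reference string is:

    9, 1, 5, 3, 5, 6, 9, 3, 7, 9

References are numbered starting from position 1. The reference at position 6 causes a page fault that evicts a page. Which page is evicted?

pos 1: 9 -> fault, frames {9}
pos 2: 1 -> fault, frames {9,1}
pos 3: 5 -> fault, frames {9,1,5}
pos 4: 3 -> fault, evict 9, frames {1,5,3}
pos 5: 5 -> hit
pos 6: 6 -> fault, evict 1, frames {5,3,6}
At position 6, page 1 is evicted.

1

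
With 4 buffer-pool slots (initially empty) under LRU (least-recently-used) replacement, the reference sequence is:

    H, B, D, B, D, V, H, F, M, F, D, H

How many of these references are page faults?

H -> fault, frames {H}
B -> fault, frames {H,B}
D -> fault, frames {H,B,D}
B -> hit
D -> hit
V -> fault, frames {H,B,D,V}
H -> hit
F -> fault, evict B, frames {D,V,H,F}
M -> fault, evict D, frames {V,H,F,M}
F -> hit
D -> fault, evict V, frames {H,M,F,D}
H -> hit
Page faults: 7.

7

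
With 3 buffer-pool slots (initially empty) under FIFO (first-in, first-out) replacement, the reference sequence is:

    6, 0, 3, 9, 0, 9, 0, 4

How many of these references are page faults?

6 -> miss, frames [6]
0 -> miss, frames [6, 0]
3 -> miss, frames [6, 0, 3]
9 -> miss, evict 6, frames [0, 3, 9]
0 -> hit
9 -> hit
0 -> hit
4 -> miss, evict 0, frames [3, 9, 4]
Page faults: 5.

5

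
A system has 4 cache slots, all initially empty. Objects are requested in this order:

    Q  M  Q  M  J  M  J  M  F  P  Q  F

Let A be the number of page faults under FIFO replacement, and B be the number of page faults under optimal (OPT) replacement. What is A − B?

1

Under FIFO: F F . . F . . . F F F . → 6 faults.
Under OPT: F F . . F . . . F F . . → 5 faults.
A − B = 6 − 5 = 1.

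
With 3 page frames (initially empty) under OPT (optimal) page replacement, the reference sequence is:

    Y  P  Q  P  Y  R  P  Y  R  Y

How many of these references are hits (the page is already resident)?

6

Y -> miss, frames {Y}
P -> miss, frames {Y,P}
Q -> miss, frames {Y,P,Q}
P -> hit
Y -> hit
R -> miss, evict Q, frames {Y,P,R}
P -> hit
Y -> hit
R -> hit
Y -> hit
Hits: 6.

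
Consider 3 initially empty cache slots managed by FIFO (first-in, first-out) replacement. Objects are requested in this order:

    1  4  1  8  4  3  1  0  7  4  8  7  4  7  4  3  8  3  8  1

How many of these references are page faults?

11

1: fault, frames {1}
4: fault, frames {1,4}
1: hit
8: fault, frames {1,4,8}
4: hit
3: fault, evict 1, frames {4,8,3}
1: fault, evict 4, frames {8,3,1}
0: fault, evict 8, frames {3,1,0}
7: fault, evict 3, frames {1,0,7}
4: fault, evict 1, frames {0,7,4}
8: fault, evict 0, frames {7,4,8}
7: hit
4: hit
7: hit
4: hit
3: fault, evict 7, frames {4,8,3}
8: hit
3: hit
8: hit
1: fault, evict 4, frames {8,3,1}
Page faults: 11.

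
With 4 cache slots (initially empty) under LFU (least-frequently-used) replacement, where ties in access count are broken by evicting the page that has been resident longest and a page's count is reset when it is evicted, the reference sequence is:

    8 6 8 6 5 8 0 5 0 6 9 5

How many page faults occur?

8 -> miss, frames [8]
6 -> miss, frames [8, 6]
8 -> hit
6 -> hit
5 -> miss, frames [8, 6, 5]
8 -> hit
0 -> miss, frames [8, 6, 5, 0]
5 -> hit
0 -> hit
6 -> hit
9 -> miss, evict 5, frames [8, 6, 0, 9]
5 -> miss, evict 9, frames [8, 6, 0, 5]
Page faults: 6.

6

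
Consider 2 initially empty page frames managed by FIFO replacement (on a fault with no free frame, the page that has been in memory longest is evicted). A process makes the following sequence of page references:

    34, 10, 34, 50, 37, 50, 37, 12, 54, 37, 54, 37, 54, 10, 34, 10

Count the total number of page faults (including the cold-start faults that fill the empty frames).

34 → fault, frames (34)
10 → fault, frames (34 10)
34 → hit
50 → fault, evict 34, frames (10 50)
37 → fault, evict 10, frames (50 37)
50 → hit
37 → hit
12 → fault, evict 50, frames (37 12)
54 → fault, evict 37, frames (12 54)
37 → fault, evict 12, frames (54 37)
54 → hit
37 → hit
54 → hit
10 → fault, evict 54, frames (37 10)
34 → fault, evict 37, frames (10 34)
10 → hit
Page faults: 9.

9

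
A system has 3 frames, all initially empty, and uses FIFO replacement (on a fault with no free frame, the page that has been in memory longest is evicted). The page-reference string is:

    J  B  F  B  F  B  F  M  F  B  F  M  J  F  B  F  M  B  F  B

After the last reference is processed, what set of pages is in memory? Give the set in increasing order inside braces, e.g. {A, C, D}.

{B, F, M}

J → miss, frames (J)
B → miss, frames (J B)
F → miss, frames (J B F)
B → hit
F → hit
B → hit
F → hit
M → miss, evict J, frames (B F M)
F → hit
B → hit
F → hit
M → hit
J → miss, evict B, frames (F M J)
F → hit
B → miss, evict F, frames (M J B)
F → miss, evict M, frames (J B F)
M → miss, evict J, frames (B F M)
B → hit
F → hit
B → hit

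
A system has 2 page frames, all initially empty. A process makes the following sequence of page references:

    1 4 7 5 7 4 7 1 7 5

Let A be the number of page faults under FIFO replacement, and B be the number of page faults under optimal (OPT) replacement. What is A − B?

1

Under FIFO: F F F F . F F F . F → 8 faults.
Under OPT: F F F F . F . F . F → 7 faults.
A − B = 8 − 7 = 1.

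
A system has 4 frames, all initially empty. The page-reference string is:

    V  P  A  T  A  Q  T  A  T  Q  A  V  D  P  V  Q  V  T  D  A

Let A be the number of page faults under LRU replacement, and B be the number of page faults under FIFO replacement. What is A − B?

Under LRU: F F F F . F . . . . . F F F . F . F F F → 12 faults.
Under FIFO: F F F F . F . . . . . F F F . . . F . F → 10 faults.
A − B = 12 − 10 = 2.

2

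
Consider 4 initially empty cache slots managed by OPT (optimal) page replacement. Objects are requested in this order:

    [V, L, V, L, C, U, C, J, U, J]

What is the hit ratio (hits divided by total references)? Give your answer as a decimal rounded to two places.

0.50

V → miss, frames [V]
L → miss, frames [V, L]
V → hit
L → hit
C → miss, frames [V, L, C]
U → miss, frames [V, L, C, U]
C → hit
J → miss, evict C, frames [V, L, U, J]
U → hit
J → hit
Hits: 5 of 10 references → 5/10 = 0.5000.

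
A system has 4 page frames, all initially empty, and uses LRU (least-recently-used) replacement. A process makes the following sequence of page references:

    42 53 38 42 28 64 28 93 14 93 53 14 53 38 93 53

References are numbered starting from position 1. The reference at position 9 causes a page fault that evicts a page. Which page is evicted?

pos 1: 42 → miss, frames {42}
pos 2: 53 → miss, frames {42,53}
pos 3: 38 → miss, frames {42,53,38}
pos 4: 42 → hit
pos 5: 28 → miss, frames {53,38,42,28}
pos 6: 64 → miss, evict 53, frames {38,42,28,64}
pos 7: 28 → hit
pos 8: 93 → miss, evict 38, frames {42,64,28,93}
pos 9: 14 → miss, evict 42, frames {64,28,93,14}
At position 9, page 42 is evicted.

42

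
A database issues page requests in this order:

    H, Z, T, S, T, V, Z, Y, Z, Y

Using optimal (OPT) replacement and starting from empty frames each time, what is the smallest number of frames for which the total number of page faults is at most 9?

f=1: 10 faults
f=2: 7 faults
f=3: 6 faults
f=4: 6 faults
f=5: 6 faults
f=6: 6 faults
Smallest f with faults ≤ 9 is 2.

2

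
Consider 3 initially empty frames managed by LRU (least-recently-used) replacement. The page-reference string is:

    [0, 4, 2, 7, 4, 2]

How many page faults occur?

4

0 -> miss, frames (0)
4 -> miss, frames (0 4)
2 -> miss, frames (0 4 2)
7 -> miss, evict 0, frames (4 2 7)
4 -> hit
2 -> hit
Page faults: 4.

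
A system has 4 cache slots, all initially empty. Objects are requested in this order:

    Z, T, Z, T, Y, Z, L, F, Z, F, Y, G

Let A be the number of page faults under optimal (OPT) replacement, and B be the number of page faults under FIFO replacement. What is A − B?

-1

Under OPT: F F . . F . F F . . . F → 6 faults.
Under FIFO: F F . . F . F F F . . F → 7 faults.
A − B = 6 − 7 = -1.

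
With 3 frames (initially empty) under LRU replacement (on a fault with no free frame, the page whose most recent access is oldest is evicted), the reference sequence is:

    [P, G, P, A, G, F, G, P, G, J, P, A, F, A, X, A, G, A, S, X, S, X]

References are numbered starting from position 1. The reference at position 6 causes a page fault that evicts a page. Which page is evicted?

pos 1: P -> fault, frames (P)
pos 2: G -> fault, frames (P G)
pos 3: P -> hit
pos 4: A -> fault, frames (G P A)
pos 5: G -> hit
pos 6: F -> fault, evict P, frames (A G F)
At position 6, page P is evicted.

P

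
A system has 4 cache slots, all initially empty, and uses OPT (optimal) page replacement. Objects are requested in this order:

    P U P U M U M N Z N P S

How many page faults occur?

P -> fault, frames (P)
U -> fault, frames (P U)
P -> hit
U -> hit
M -> fault, frames (P U M)
U -> hit
M -> hit
N -> fault, frames (P U M N)
Z -> fault, evict M, frames (P U N Z)
N -> hit
P -> hit
S -> fault, evict Z, frames (P U N S)
Page faults: 6.

6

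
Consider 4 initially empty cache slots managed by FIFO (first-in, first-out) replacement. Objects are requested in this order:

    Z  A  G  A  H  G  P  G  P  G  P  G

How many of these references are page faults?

Z -> miss, frames (Z)
A -> miss, frames (Z A)
G -> miss, frames (Z A G)
A -> hit
H -> miss, frames (Z A G H)
G -> hit
P -> miss, evict Z, frames (A G H P)
G -> hit
P -> hit
G -> hit
P -> hit
G -> hit
Page faults: 5.

5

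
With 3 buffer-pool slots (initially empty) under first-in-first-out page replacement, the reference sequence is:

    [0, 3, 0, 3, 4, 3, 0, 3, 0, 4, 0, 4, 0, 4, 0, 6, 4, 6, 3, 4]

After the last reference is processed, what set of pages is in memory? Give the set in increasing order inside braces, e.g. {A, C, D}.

0: fault, frames [0]
3: fault, frames [0, 3]
0: hit
3: hit
4: fault, frames [0, 3, 4]
3: hit
0: hit
3: hit
0: hit
4: hit
0: hit
4: hit
0: hit
4: hit
0: hit
6: fault, evict 0, frames [3, 4, 6]
4: hit
6: hit
3: hit
4: hit

{3, 4, 6}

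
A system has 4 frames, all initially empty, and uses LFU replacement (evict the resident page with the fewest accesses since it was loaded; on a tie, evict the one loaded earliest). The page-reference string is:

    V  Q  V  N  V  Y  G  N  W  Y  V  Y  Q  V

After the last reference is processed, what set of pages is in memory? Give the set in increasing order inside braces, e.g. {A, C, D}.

V -> fault, frames (V)
Q -> fault, frames (V Q)
V -> hit
N -> fault, frames (V Q N)
V -> hit
Y -> fault, frames (V Q N Y)
G -> fault, evict Q, frames (V N Y G)
N -> hit
W -> fault, evict Y, frames (V N G W)
Y -> fault, evict G, frames (V N W Y)
V -> hit
Y -> hit
Q -> fault, evict W, frames (V N Y Q)
V -> hit

{N, Q, V, Y}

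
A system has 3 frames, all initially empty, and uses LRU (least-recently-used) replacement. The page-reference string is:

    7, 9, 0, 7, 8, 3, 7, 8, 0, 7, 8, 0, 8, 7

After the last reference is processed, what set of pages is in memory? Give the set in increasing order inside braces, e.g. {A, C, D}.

{0, 7, 8}

7 → miss, frames (7)
9 → miss, frames (7 9)
0 → miss, frames (7 9 0)
7 → hit
8 → miss, evict 9, frames (0 7 8)
3 → miss, evict 0, frames (7 8 3)
7 → hit
8 → hit
0 → miss, evict 3, frames (7 8 0)
7 → hit
8 → hit
0 → hit
8 → hit
7 → hit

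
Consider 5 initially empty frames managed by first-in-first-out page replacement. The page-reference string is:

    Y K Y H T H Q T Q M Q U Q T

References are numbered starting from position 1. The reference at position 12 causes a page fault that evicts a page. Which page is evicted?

K

pos 1: Y: fault, frames [Y]
pos 2: K: fault, frames [Y, K]
pos 3: Y: hit
pos 4: H: fault, frames [Y, K, H]
pos 5: T: fault, frames [Y, K, H, T]
pos 6: H: hit
pos 7: Q: fault, frames [Y, K, H, T, Q]
pos 8: T: hit
pos 9: Q: hit
pos 10: M: fault, evict Y, frames [K, H, T, Q, M]
pos 11: Q: hit
pos 12: U: fault, evict K, frames [H, T, Q, M, U]
At position 12, page K is evicted.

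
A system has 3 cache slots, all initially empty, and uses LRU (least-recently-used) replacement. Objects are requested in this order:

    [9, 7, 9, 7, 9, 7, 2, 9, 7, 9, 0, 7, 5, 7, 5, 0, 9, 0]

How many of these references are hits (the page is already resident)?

9 -> fault, frames {9}
7 -> fault, frames {9,7}
9 -> hit
7 -> hit
9 -> hit
7 -> hit
2 -> fault, frames {9,7,2}
9 -> hit
7 -> hit
9 -> hit
0 -> fault, evict 2, frames {7,9,0}
7 -> hit
5 -> fault, evict 9, frames {0,7,5}
7 -> hit
5 -> hit
0 -> hit
9 -> fault, evict 7, frames {5,0,9}
0 -> hit
Hits: 12.

12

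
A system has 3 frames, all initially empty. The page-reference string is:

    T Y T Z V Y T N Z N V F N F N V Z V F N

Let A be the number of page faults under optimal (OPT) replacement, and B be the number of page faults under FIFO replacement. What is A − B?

Under OPT: F F . F F . . F F . . F . . . . F . . F → 9 faults.
Under FIFO: F F . F F . F F F . F F F . . . F F F F → 14 faults.
A − B = 9 − 14 = -5.

-5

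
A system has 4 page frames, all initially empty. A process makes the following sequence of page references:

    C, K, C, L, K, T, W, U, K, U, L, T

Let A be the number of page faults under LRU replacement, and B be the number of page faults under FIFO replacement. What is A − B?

Under LRU: F F . F . F F F . . F F → 8 faults.
Under FIFO: F F . F . F F F F . F F → 9 faults.
A − B = 8 − 9 = -1.

-1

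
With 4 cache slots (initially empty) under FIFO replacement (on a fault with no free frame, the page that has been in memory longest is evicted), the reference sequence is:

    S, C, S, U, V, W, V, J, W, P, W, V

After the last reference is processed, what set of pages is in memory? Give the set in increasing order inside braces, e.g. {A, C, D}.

S -> miss, frames (S)
C -> miss, frames (S C)
S -> hit
U -> miss, frames (S C U)
V -> miss, frames (S C U V)
W -> miss, evict S, frames (C U V W)
V -> hit
J -> miss, evict C, frames (U V W J)
W -> hit
P -> miss, evict U, frames (V W J P)
W -> hit
V -> hit

{J, P, V, W}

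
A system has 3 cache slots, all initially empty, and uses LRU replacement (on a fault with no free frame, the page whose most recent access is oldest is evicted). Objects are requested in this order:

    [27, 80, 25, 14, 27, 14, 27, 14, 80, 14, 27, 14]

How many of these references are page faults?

27: fault, frames [27]
80: fault, frames [27, 80]
25: fault, frames [27, 80, 25]
14: fault, evict 27, frames [80, 25, 14]
27: fault, evict 80, frames [25, 14, 27]
14: hit
27: hit
14: hit
80: fault, evict 25, frames [27, 14, 80]
14: hit
27: hit
14: hit
Page faults: 6.

6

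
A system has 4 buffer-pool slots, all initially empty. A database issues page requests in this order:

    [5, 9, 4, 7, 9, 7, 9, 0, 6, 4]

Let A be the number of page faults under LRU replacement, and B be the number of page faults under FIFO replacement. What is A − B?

1

Under LRU: F F F F . . . F F F → 7 faults.
Under FIFO: F F F F . . . F F . → 6 faults.
A − B = 7 − 6 = 1.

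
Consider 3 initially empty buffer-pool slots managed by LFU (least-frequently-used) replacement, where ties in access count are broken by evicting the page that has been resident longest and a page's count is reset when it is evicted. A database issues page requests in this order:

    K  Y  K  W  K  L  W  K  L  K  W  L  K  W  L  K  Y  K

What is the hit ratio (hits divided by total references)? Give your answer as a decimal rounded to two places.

0.72

K -> fault, frames [K]
Y -> fault, frames [K, Y]
K -> hit
W -> fault, frames [K, Y, W]
K -> hit
L -> fault, evict Y, frames [K, W, L]
W -> hit
K -> hit
L -> hit
K -> hit
W -> hit
L -> hit
K -> hit
W -> hit
L -> hit
K -> hit
Y -> fault, evict W, frames [K, L, Y]
K -> hit
Hits: 13 of 18 references → 13/18 = 0.7222.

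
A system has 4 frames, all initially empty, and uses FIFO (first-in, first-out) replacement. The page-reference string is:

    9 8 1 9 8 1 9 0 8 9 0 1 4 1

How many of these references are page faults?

5

9: fault, frames (9)
8: fault, frames (9 8)
1: fault, frames (9 8 1)
9: hit
8: hit
1: hit
9: hit
0: fault, frames (9 8 1 0)
8: hit
9: hit
0: hit
1: hit
4: fault, evict 9, frames (8 1 0 4)
1: hit
Page faults: 5.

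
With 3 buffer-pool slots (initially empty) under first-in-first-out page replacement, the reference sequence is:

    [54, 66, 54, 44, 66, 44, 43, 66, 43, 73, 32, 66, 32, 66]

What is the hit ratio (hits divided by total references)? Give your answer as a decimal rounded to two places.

0.50

54 → miss, frames [54]
66 → miss, frames [54, 66]
54 → hit
44 → miss, frames [54, 66, 44]
66 → hit
44 → hit
43 → miss, evict 54, frames [66, 44, 43]
66 → hit
43 → hit
73 → miss, evict 66, frames [44, 43, 73]
32 → miss, evict 44, frames [43, 73, 32]
66 → miss, evict 43, frames [73, 32, 66]
32 → hit
66 → hit
Hits: 7 of 14 references → 7/14 = 0.5000.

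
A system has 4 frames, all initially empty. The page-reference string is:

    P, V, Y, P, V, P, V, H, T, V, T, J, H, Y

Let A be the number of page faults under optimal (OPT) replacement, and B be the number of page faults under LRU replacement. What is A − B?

-1

Under OPT: F F F . . . . F F . . F . . → 6 faults.
Under LRU: F F F . . . . F F . . F . F → 7 faults.
A − B = 6 − 7 = -1.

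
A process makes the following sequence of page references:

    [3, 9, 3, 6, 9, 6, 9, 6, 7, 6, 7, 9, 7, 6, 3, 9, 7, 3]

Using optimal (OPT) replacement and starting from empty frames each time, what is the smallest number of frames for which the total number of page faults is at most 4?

f=1: 18 faults
f=2: 8 faults
f=3: 5 faults
f=4: 4 faults
Smallest f with faults ≤ 4 is 4.

4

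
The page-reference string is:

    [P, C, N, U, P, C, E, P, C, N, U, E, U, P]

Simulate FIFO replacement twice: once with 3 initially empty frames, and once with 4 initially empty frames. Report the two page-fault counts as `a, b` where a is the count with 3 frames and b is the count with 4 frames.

3 frames: F F F F F F F . . F F . . F → 10 faults.
4 frames: F F F F . . F F F F F F . F → 11 faults.
11 > 10: adding a frame increased faults — Belady's anomaly.

10, 11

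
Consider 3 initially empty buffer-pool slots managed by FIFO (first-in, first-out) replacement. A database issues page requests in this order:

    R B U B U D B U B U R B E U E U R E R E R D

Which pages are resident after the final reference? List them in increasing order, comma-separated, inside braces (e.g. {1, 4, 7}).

R: miss, frames [R]
B: miss, frames [R, B]
U: miss, frames [R, B, U]
B: hit
U: hit
D: miss, evict R, frames [B, U, D]
B: hit
U: hit
B: hit
U: hit
R: miss, evict B, frames [U, D, R]
B: miss, evict U, frames [D, R, B]
E: miss, evict D, frames [R, B, E]
U: miss, evict R, frames [B, E, U]
E: hit
U: hit
R: miss, evict B, frames [E, U, R]
E: hit
R: hit
E: hit
R: hit
D: miss, evict E, frames [U, R, D]

{D, R, U}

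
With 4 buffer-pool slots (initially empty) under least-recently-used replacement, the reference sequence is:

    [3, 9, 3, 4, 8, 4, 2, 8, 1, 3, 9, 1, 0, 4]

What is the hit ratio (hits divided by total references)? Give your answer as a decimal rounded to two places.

0.29

3: fault, frames [3]
9: fault, frames [3, 9]
3: hit
4: fault, frames [9, 3, 4]
8: fault, frames [9, 3, 4, 8]
4: hit
2: fault, evict 9, frames [3, 8, 4, 2]
8: hit
1: fault, evict 3, frames [4, 2, 8, 1]
3: fault, evict 4, frames [2, 8, 1, 3]
9: fault, evict 2, frames [8, 1, 3, 9]
1: hit
0: fault, evict 8, frames [3, 9, 1, 0]
4: fault, evict 3, frames [9, 1, 0, 4]
Hits: 4 of 14 references → 4/14 = 0.2857.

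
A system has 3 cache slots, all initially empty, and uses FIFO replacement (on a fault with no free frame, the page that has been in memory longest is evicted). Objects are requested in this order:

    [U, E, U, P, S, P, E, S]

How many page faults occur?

4

U → miss, frames [U]
E → miss, frames [U, E]
U → hit
P → miss, frames [U, E, P]
S → miss, evict U, frames [E, P, S]
P → hit
E → hit
S → hit
Page faults: 4.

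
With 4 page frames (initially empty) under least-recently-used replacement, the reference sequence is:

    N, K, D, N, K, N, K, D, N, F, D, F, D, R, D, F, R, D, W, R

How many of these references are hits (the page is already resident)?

14

N -> miss, frames (N)
K -> miss, frames (N K)
D -> miss, frames (N K D)
N -> hit
K -> hit
N -> hit
K -> hit
D -> hit
N -> hit
F -> miss, frames (K D N F)
D -> hit
F -> hit
D -> hit
R -> miss, evict K, frames (N F D R)
D -> hit
F -> hit
R -> hit
D -> hit
W -> miss, evict N, frames (F R D W)
R -> hit
Hits: 14.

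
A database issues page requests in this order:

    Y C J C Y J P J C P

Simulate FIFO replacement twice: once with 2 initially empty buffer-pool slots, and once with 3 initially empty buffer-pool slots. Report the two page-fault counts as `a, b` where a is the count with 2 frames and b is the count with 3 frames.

2 frames: F F F . F . F F F F → 8 faults.
3 frames: F F F . . . F . . . → 4 faults.
4 < 8: adding a frame reduced faults, as is typical.

8, 4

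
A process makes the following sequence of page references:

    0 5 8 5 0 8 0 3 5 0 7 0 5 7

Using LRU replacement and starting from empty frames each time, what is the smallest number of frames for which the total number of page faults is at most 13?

f=1: 14 faults
f=2: 11 faults
f=3: 6 faults
f=4: 5 faults
f=5: 5 faults
Smallest f with faults ≤ 13 is 2.

2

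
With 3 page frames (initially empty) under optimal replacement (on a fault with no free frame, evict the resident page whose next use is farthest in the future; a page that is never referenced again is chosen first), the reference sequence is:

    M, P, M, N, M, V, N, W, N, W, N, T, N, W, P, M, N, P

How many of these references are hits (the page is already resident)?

10

M: fault, frames [M]
P: fault, frames [M, P]
M: hit
N: fault, frames [M, P, N]
M: hit
V: fault, evict M, frames [P, N, V]
N: hit
W: fault, evict V, frames [P, N, W]
N: hit
W: hit
N: hit
T: fault, evict P, frames [N, W, T]
N: hit
W: hit
P: fault, evict T, frames [N, W, P]
M: fault, evict W, frames [N, P, M]
N: hit
P: hit
Hits: 10.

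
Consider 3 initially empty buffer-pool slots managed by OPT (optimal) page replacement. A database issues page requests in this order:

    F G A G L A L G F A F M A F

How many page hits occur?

8

F -> fault, frames [F]
G -> fault, frames [F, G]
A -> fault, frames [F, G, A]
G -> hit
L -> fault, evict F, frames [G, A, L]
A -> hit
L -> hit
G -> hit
F -> fault, evict L, frames [G, A, F]
A -> hit
F -> hit
M -> fault, evict G, frames [A, F, M]
A -> hit
F -> hit
Hits: 8.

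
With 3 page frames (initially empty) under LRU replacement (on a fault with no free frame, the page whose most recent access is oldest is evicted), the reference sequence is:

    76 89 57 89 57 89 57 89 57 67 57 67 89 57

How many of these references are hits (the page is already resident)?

76 → fault, frames (76)
89 → fault, frames (76 89)
57 → fault, frames (76 89 57)
89 → hit
57 → hit
89 → hit
57 → hit
89 → hit
57 → hit
67 → fault, evict 76, frames (89 57 67)
57 → hit
67 → hit
89 → hit
57 → hit
Hits: 10.

10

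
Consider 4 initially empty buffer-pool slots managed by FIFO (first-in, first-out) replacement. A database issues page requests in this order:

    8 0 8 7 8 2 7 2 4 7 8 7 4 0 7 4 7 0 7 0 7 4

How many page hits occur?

14

8 → miss, frames (8)
0 → miss, frames (8 0)
8 → hit
7 → miss, frames (8 0 7)
8 → hit
2 → miss, frames (8 0 7 2)
7 → hit
2 → hit
4 → miss, evict 8, frames (0 7 2 4)
7 → hit
8 → miss, evict 0, frames (7 2 4 8)
7 → hit
4 → hit
0 → miss, evict 7, frames (2 4 8 0)
7 → miss, evict 2, frames (4 8 0 7)
4 → hit
7 → hit
0 → hit
7 → hit
0 → hit
7 → hit
4 → hit
Hits: 14.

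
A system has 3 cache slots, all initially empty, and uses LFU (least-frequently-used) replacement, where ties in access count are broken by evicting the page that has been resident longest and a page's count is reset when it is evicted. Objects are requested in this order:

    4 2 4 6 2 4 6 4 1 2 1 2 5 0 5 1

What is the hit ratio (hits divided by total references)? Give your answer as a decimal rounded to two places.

0.31

4: miss, frames [4]
2: miss, frames [4, 2]
4: hit
6: miss, frames [4, 2, 6]
2: hit
4: hit
6: hit
4: hit
1: miss, evict 2, frames [4, 6, 1]
2: miss, evict 1, frames [4, 6, 2]
1: miss, evict 2, frames [4, 6, 1]
2: miss, evict 1, frames [4, 6, 2]
5: miss, evict 2, frames [4, 6, 5]
0: miss, evict 5, frames [4, 6, 0]
5: miss, evict 0, frames [4, 6, 5]
1: miss, evict 5, frames [4, 6, 1]
Hits: 5 of 16 references → 5/16 = 0.3125.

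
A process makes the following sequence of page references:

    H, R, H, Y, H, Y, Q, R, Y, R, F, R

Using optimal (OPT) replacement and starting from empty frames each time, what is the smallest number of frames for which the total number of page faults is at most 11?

2

f=1: 12 faults
f=2: 6 faults
f=3: 5 faults
f=4: 5 faults
f=5: 5 faults
Smallest f with faults ≤ 11 is 2.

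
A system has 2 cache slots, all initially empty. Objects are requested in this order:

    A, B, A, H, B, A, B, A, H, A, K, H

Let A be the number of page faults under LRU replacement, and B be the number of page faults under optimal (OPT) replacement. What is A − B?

Under LRU: F F . F F F . . F . F F → 8 faults.
Under OPT: F F . F . F . . F . F . → 6 faults.
A − B = 8 − 6 = 2.

2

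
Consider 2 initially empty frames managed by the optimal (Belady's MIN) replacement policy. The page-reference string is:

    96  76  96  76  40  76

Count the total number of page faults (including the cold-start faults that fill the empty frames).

96: fault, frames [96]
76: fault, frames [96, 76]
96: hit
76: hit
40: fault, evict 96, frames [76, 40]
76: hit
Page faults: 3.

3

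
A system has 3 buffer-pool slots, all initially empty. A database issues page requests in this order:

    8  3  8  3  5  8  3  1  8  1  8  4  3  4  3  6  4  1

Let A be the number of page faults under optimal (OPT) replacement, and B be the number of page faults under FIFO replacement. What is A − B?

Under OPT: F F . . F . . F . . . F . . . F . . → 6 faults.
Under FIFO: F F . . F . . F F . . F F . . F . F → 9 faults.
A − B = 6 − 9 = -3.

-3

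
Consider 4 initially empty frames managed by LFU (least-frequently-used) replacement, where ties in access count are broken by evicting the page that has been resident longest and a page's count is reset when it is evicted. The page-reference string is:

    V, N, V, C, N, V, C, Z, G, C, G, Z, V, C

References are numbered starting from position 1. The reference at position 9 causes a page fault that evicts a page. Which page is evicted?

Z

pos 1: V: miss, frames (V)
pos 2: N: miss, frames (V N)
pos 3: V: hit
pos 4: C: miss, frames (V N C)
pos 5: N: hit
pos 6: V: hit
pos 7: C: hit
pos 8: Z: miss, frames (V N C Z)
pos 9: G: miss, evict Z, frames (V N C G)
At position 9, page Z is evicted.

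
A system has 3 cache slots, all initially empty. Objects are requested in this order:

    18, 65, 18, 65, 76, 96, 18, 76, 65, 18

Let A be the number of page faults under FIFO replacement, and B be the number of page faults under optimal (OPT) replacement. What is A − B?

1

Under FIFO: F F . . F F F . F . → 6 faults.
Under OPT: F F . . F F . . F . → 5 faults.
A − B = 6 − 5 = 1.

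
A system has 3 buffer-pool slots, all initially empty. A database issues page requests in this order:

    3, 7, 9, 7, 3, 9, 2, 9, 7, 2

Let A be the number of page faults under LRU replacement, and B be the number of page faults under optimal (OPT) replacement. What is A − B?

1

Under LRU: F F F . . . F . F . → 5 faults.
Under OPT: F F F . . . F . . . → 4 faults.
A − B = 5 − 4 = 1.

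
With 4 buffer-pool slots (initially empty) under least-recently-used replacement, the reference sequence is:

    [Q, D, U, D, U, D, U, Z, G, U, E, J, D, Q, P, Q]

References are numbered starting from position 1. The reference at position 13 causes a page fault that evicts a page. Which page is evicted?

pos 1: Q -> fault, frames [Q]
pos 2: D -> fault, frames [Q, D]
pos 3: U -> fault, frames [Q, D, U]
pos 4: D -> hit
pos 5: U -> hit
pos 6: D -> hit
pos 7: U -> hit
pos 8: Z -> fault, frames [Q, D, U, Z]
pos 9: G -> fault, evict Q, frames [D, U, Z, G]
pos 10: U -> hit
pos 11: E -> fault, evict D, frames [Z, G, U, E]
pos 12: J -> fault, evict Z, frames [G, U, E, J]
pos 13: D -> fault, evict G, frames [U, E, J, D]
At position 13, page G is evicted.

G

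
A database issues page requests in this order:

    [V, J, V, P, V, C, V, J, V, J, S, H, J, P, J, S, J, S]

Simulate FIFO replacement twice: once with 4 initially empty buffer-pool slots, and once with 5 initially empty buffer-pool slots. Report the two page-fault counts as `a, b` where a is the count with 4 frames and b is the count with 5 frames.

4 frames: F F . F . F . . . . F F F F . . . . → 8 faults.
5 frames: F F . F . F . . . . F F . . . . . . → 6 faults.
6 < 8: adding a frame reduced faults, as is typical.

8, 6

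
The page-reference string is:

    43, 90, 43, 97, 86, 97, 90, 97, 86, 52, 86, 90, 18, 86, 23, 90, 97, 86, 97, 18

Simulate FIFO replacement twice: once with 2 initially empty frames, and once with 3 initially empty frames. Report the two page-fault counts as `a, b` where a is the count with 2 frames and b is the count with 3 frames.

16, 13

2 frames: F F . F F . F F F F . F F F F F F F . F → 16 faults.
3 frames: F F . F F . . . . F . F F F F F F F . F → 13 faults.
13 < 16: adding a frame reduced faults, as is typical.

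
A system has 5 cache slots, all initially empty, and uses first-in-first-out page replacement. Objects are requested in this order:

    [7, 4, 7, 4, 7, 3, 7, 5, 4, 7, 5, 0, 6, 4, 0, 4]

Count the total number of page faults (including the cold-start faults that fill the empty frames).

6

7 -> miss, frames (7)
4 -> miss, frames (7 4)
7 -> hit
4 -> hit
7 -> hit
3 -> miss, frames (7 4 3)
7 -> hit
5 -> miss, frames (7 4 3 5)
4 -> hit
7 -> hit
5 -> hit
0 -> miss, frames (7 4 3 5 0)
6 -> miss, evict 7, frames (4 3 5 0 6)
4 -> hit
0 -> hit
4 -> hit
Page faults: 6.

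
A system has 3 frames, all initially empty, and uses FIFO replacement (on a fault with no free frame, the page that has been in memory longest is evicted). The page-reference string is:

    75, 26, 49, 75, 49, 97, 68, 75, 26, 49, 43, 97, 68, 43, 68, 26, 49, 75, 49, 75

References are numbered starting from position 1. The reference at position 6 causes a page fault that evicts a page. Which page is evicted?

75

pos 1: 75 -> fault, frames (75)
pos 2: 26 -> fault, frames (75 26)
pos 3: 49 -> fault, frames (75 26 49)
pos 4: 75 -> hit
pos 5: 49 -> hit
pos 6: 97 -> fault, evict 75, frames (26 49 97)
At position 6, page 75 is evicted.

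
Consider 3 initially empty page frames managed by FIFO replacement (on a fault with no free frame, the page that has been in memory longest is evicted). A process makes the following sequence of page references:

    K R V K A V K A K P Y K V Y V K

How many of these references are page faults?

K: fault, frames (K)
R: fault, frames (K R)
V: fault, frames (K R V)
K: hit
A: fault, evict K, frames (R V A)
V: hit
K: fault, evict R, frames (V A K)
A: hit
K: hit
P: fault, evict V, frames (A K P)
Y: fault, evict A, frames (K P Y)
K: hit
V: fault, evict K, frames (P Y V)
Y: hit
V: hit
K: fault, evict P, frames (Y V K)
Page faults: 9.

9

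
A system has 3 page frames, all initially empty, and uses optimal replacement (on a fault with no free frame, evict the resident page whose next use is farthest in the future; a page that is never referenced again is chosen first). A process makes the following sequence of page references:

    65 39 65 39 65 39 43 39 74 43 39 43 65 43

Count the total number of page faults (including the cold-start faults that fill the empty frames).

65 → miss, frames {65}
39 → miss, frames {65,39}
65 → hit
39 → hit
65 → hit
39 → hit
43 → miss, frames {65,39,43}
39 → hit
74 → miss, evict 65, frames {39,43,74}
43 → hit
39 → hit
43 → hit
65 → miss, evict 74, frames {39,43,65}
43 → hit
Page faults: 5.

5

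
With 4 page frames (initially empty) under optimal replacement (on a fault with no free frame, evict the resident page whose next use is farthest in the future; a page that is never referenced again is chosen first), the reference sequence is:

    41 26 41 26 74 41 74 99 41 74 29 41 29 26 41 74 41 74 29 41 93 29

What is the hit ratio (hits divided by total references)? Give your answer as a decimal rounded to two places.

0.73

41 → miss, frames [41]
26 → miss, frames [41, 26]
41 → hit
26 → hit
74 → miss, frames [41, 26, 74]
41 → hit
74 → hit
99 → miss, frames [41, 26, 74, 99]
41 → hit
74 → hit
29 → miss, evict 99, frames [41, 26, 74, 29]
41 → hit
29 → hit
26 → hit
41 → hit
74 → hit
41 → hit
74 → hit
29 → hit
41 → hit
93 → miss, evict 74, frames [41, 26, 29, 93]
29 → hit
Hits: 16 of 22 references → 16/22 = 0.7273.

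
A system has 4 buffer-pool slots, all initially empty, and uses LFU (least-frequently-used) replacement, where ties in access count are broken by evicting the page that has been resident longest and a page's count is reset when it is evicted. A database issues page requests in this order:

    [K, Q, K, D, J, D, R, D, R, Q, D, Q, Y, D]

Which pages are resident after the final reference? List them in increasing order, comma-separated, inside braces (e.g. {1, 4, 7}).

{D, Q, R, Y}

K → miss, frames {K}
Q → miss, frames {K,Q}
K → hit
D → miss, frames {K,Q,D}
J → miss, frames {K,Q,D,J}
D → hit
R → miss, evict Q, frames {K,D,J,R}
D → hit
R → hit
Q → miss, evict J, frames {K,D,R,Q}
D → hit
Q → hit
Y → miss, evict K, frames {D,R,Q,Y}
D → hit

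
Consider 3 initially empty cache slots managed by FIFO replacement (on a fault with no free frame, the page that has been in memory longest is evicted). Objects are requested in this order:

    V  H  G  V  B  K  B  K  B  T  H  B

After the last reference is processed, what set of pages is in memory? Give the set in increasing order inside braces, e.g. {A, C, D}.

V: miss, frames [V]
H: miss, frames [V, H]
G: miss, frames [V, H, G]
V: hit
B: miss, evict V, frames [H, G, B]
K: miss, evict H, frames [G, B, K]
B: hit
K: hit
B: hit
T: miss, evict G, frames [B, K, T]
H: miss, evict B, frames [K, T, H]
B: miss, evict K, frames [T, H, B]

{B, H, T}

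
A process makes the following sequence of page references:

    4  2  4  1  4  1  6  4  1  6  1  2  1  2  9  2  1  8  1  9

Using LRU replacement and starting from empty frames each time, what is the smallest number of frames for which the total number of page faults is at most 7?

4

f=1: 20 faults
f=2: 12 faults
f=3: 8 faults
f=4: 6 faults
f=5: 6 faults
f=6: 6 faults
Smallest f with faults ≤ 7 is 4.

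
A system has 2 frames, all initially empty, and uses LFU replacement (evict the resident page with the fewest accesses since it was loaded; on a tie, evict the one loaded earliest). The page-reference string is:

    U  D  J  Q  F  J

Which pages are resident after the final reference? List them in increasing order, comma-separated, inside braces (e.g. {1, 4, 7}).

{F, J}

U -> miss, frames [U]
D -> miss, frames [U, D]
J -> miss, evict U, frames [D, J]
Q -> miss, evict D, frames [J, Q]
F -> miss, evict J, frames [Q, F]
J -> miss, evict Q, frames [F, J]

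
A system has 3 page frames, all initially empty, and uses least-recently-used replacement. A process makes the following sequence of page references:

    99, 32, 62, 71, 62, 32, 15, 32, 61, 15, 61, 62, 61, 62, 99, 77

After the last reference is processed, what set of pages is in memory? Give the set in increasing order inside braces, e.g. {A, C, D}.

{62, 77, 99}

99: miss, frames {99}
32: miss, frames {99,32}
62: miss, frames {99,32,62}
71: miss, evict 99, frames {32,62,71}
62: hit
32: hit
15: miss, evict 71, frames {62,32,15}
32: hit
61: miss, evict 62, frames {15,32,61}
15: hit
61: hit
62: miss, evict 32, frames {15,61,62}
61: hit
62: hit
99: miss, evict 15, frames {61,62,99}
77: miss, evict 61, frames {62,99,77}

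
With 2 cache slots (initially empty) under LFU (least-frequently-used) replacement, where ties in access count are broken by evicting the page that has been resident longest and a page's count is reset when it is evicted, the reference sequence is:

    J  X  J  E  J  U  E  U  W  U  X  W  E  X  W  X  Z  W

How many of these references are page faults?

16

J: miss, frames {J}
X: miss, frames {J,X}
J: hit
E: miss, evict X, frames {J,E}
J: hit
U: miss, evict E, frames {J,U}
E: miss, evict U, frames {J,E}
U: miss, evict E, frames {J,U}
W: miss, evict U, frames {J,W}
U: miss, evict W, frames {J,U}
X: miss, evict U, frames {J,X}
W: miss, evict X, frames {J,W}
E: miss, evict W, frames {J,E}
X: miss, evict E, frames {J,X}
W: miss, evict X, frames {J,W}
X: miss, evict W, frames {J,X}
Z: miss, evict X, frames {J,Z}
W: miss, evict Z, frames {J,W}
Page faults: 16.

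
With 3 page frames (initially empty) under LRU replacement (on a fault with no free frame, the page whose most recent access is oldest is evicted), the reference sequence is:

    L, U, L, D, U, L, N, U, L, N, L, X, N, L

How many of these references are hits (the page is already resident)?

L → fault, frames [L]
U → fault, frames [L, U]
L → hit
D → fault, frames [U, L, D]
U → hit
L → hit
N → fault, evict D, frames [U, L, N]
U → hit
L → hit
N → hit
L → hit
X → fault, evict U, frames [N, L, X]
N → hit
L → hit
Hits: 9.

9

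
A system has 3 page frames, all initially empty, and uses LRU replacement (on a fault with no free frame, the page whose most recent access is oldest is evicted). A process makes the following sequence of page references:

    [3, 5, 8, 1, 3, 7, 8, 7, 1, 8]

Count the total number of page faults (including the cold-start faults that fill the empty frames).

3 → miss, frames {3}
5 → miss, frames {3,5}
8 → miss, frames {3,5,8}
1 → miss, evict 3, frames {5,8,1}
3 → miss, evict 5, frames {8,1,3}
7 → miss, evict 8, frames {1,3,7}
8 → miss, evict 1, frames {3,7,8}
7 → hit
1 → miss, evict 3, frames {8,7,1}
8 → hit
Page faults: 8.

8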